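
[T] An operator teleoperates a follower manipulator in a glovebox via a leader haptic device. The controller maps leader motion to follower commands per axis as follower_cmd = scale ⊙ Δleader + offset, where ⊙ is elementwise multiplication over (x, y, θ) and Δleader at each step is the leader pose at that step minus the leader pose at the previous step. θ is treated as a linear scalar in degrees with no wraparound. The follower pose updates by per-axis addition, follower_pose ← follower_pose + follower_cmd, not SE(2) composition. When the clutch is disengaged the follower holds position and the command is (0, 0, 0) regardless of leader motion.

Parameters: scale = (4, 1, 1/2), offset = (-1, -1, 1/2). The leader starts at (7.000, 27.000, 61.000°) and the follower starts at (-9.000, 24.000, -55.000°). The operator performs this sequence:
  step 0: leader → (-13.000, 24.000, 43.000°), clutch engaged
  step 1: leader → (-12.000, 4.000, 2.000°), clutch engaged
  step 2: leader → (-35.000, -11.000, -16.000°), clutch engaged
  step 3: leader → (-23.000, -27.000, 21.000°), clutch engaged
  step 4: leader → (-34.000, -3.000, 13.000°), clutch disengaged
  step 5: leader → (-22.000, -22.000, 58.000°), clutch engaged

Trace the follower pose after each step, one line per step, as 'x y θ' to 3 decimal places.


step 0: Δleader=(-20.000, -3.000, -18.000°), engaged; cmd=(-81.000, -4.000, -8.500°) → follower=(-90.000, 20.000, -63.500°)
step 1: Δleader=(1.000, -20.000, -41.000°), engaged; cmd=(3.000, -21.000, -20.000°) → follower=(-87.000, -1.000, -83.500°)
step 2: Δleader=(-23.000, -15.000, -18.000°), engaged; cmd=(-93.000, -16.000, -8.500°) → follower=(-180.000, -17.000, -92.000°)
step 3: Δleader=(12.000, -16.000, 37.000°), engaged; cmd=(47.000, -17.000, 19.000°) → follower=(-133.000, -34.000, -73.000°)
step 4: Δleader=(-11.000, 24.000, -8.000°), disengaged; cmd=(0,0,0) → follower holds at (-133.000, -34.000, -73.000°)
step 5: Δleader=(12.000, -19.000, 45.000°), engaged; cmd=(47.000, -20.000, 23.000°) → follower=(-86.000, -54.000, -50.000°)

-90.000 20.000 -63.500
-87.000 -1.000 -83.500
-180.000 -17.000 -92.000
-133.000 -34.000 -73.000
-133.000 -34.000 -73.000
-86.000 -54.000 -50.000


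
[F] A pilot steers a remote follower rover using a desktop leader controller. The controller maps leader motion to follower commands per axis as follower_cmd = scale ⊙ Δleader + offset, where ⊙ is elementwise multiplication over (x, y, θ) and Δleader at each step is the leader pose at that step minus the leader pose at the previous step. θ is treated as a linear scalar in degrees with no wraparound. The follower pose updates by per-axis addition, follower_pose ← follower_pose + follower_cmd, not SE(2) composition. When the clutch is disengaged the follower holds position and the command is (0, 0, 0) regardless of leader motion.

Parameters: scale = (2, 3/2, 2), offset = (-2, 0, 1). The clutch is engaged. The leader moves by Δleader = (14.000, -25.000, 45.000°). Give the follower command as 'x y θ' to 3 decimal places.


axis x: 2·14.000 + -2 = 26.000
axis y: 3/2·-25.000 + 0 = -37.500
axis θ: 2·45.000 + 1 = 91.000

26.000 -37.500 91.000


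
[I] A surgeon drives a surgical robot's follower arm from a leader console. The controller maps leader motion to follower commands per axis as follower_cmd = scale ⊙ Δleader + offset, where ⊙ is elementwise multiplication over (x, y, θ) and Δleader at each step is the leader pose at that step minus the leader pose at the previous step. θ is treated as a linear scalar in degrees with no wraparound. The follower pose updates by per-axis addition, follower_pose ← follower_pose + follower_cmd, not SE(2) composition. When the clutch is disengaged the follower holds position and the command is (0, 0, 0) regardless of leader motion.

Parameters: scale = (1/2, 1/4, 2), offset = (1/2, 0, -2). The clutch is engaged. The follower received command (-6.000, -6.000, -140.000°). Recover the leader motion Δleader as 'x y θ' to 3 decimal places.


axis x: (-6.000 − 1/2) / (1/2) = -13.000
axis y: (-6.000 − 0) / (1/4) = -24.000
axis θ: (-140.000 − -2) / (2) = -69.000

-13.000 -24.000 -69.000


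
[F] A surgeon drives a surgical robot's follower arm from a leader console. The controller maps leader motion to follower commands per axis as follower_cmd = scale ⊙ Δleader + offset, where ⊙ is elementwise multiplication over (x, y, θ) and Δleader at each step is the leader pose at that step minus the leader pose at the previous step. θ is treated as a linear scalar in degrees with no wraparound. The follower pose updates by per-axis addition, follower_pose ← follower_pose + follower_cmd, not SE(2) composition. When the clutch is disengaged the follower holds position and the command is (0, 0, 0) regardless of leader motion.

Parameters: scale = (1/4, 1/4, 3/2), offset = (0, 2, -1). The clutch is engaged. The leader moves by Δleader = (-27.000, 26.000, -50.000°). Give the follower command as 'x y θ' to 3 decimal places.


-6.750 8.500 -76.000

axis x: 1/4·-27.000 + 0 = -6.750
axis y: 1/4·26.000 + 2 = 8.500
axis θ: 3/2·-50.000 + -1 = -76.000


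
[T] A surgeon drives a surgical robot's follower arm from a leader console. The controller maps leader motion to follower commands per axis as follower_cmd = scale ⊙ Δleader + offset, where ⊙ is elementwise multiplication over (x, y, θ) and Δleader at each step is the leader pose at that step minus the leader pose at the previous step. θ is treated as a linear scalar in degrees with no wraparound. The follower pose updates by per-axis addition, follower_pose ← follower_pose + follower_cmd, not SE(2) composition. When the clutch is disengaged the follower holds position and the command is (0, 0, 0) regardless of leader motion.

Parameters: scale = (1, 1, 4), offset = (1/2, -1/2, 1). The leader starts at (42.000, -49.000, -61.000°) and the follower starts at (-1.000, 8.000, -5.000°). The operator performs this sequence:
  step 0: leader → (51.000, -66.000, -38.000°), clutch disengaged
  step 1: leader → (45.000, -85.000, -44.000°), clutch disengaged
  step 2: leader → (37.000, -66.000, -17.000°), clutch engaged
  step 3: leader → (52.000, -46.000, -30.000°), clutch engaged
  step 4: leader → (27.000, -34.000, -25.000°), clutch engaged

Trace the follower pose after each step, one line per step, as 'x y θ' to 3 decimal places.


-1.000 8.000 -5.000
-1.000 8.000 -5.000
-8.500 26.500 104.000
7.000 46.000 53.000
-17.500 57.500 74.000

step 0: Δleader=(9.000, -17.000, 23.000°), disengaged; cmd=(0,0,0) → follower holds at (-1.000, 8.000, -5.000°)
step 1: Δleader=(-6.000, -19.000, -6.000°), disengaged; cmd=(0,0,0) → follower holds at (-1.000, 8.000, -5.000°)
step 2: Δleader=(-8.000, 19.000, 27.000°), engaged; cmd=(-7.500, 18.500, 109.000°) → follower=(-8.500, 26.500, 104.000°)
step 3: Δleader=(15.000, 20.000, -13.000°), engaged; cmd=(15.500, 19.500, -51.000°) → follower=(7.000, 46.000, 53.000°)
step 4: Δleader=(-25.000, 12.000, 5.000°), engaged; cmd=(-24.500, 11.500, 21.000°) → follower=(-17.500, 57.500, 74.000°)


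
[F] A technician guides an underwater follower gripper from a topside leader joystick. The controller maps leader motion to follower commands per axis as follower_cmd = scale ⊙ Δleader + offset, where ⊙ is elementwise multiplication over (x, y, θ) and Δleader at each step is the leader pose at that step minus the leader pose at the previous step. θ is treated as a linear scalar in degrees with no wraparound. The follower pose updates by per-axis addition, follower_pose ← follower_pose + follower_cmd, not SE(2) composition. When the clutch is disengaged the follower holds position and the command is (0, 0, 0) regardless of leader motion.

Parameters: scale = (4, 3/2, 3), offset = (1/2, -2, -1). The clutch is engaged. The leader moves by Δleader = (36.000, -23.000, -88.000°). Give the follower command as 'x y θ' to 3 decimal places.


axis x: 4·36.000 + 1/2 = 144.500
axis y: 3/2·-23.000 + -2 = -36.500
axis θ: 3·-88.000 + -1 = -265.000

144.500 -36.500 -265.000


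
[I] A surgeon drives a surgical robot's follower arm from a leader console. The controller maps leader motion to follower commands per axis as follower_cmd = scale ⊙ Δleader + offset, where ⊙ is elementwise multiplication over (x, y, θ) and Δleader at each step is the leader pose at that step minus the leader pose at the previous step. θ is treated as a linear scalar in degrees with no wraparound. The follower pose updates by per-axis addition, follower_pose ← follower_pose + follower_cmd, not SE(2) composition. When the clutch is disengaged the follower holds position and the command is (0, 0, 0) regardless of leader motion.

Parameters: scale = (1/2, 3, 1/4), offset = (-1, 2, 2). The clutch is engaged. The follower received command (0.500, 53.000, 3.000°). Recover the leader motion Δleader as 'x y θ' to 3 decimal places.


axis x: (0.500 − -1) / (1/2) = 3.000
axis y: (53.000 − 2) / (3) = 17.000
axis θ: (3.000 − 2) / (1/4) = 4.000

3.000 17.000 4.000


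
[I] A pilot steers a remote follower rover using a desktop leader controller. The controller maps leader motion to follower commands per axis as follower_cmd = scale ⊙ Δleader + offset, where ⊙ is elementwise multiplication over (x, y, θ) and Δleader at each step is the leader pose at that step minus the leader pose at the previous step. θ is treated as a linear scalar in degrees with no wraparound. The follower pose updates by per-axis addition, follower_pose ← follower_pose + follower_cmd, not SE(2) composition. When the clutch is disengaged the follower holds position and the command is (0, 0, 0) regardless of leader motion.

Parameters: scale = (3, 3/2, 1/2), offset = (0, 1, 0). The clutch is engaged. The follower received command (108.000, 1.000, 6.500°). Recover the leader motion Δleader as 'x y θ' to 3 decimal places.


36.000 0.000 13.000

axis x: (108.000 − 0) / (3) = 36.000
axis y: (1.000 − 1) / (3/2) = 0.000
axis θ: (6.500 − 0) / (1/2) = 13.000


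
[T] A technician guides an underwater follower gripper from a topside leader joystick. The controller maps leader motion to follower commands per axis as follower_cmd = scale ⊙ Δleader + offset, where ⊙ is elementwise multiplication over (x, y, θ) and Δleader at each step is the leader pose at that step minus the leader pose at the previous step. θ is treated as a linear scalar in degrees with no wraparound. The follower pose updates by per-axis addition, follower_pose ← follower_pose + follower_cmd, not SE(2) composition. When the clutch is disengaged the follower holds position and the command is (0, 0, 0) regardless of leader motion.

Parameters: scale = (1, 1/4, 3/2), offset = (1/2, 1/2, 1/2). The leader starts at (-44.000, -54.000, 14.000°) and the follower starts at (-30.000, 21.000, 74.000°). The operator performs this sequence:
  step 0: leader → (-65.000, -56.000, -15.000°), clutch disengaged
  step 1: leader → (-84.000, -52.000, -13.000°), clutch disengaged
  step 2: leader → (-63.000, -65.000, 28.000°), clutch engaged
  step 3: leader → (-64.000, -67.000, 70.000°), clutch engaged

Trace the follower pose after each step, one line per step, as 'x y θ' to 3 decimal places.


-30.000 21.000 74.000
-30.000 21.000 74.000
-8.500 18.250 136.000
-9.000 18.250 199.500

step 0: Δleader=(-21.000, -2.000, -29.000°), disengaged; cmd=(0,0,0) → follower holds at (-30.000, 21.000, 74.000°)
step 1: Δleader=(-19.000, 4.000, 2.000°), disengaged; cmd=(0,0,0) → follower holds at (-30.000, 21.000, 74.000°)
step 2: Δleader=(21.000, -13.000, 41.000°), engaged; cmd=(21.500, -2.750, 62.000°) → follower=(-8.500, 18.250, 136.000°)
step 3: Δleader=(-1.000, -2.000, 42.000°), engaged; cmd=(-0.500, 0.000, 63.500°) → follower=(-9.000, 18.250, 199.500°)


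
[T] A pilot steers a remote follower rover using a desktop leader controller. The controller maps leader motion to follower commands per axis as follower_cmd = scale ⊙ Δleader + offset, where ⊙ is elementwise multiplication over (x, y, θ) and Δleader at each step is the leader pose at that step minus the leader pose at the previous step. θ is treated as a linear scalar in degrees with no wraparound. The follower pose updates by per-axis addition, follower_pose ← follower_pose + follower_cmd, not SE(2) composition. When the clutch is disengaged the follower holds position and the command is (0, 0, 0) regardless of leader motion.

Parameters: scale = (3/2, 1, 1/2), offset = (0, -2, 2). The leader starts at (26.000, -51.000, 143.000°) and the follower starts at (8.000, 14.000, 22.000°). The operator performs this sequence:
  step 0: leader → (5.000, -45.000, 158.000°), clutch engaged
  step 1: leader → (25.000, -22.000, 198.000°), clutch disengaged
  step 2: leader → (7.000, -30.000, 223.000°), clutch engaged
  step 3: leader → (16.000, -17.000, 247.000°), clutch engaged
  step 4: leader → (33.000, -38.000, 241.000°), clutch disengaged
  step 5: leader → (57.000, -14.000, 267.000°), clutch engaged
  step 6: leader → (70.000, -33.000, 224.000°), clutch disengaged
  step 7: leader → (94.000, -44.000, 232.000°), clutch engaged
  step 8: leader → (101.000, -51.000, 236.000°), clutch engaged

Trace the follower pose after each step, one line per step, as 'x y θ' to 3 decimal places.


-23.500 18.000 31.500
-23.500 18.000 31.500
-50.500 8.000 46.000
-37.000 19.000 60.000
-37.000 19.000 60.000
-1.000 41.000 75.000
-1.000 41.000 75.000
35.000 28.000 81.000
45.500 19.000 85.000

step 0: Δleader=(-21.000, 6.000, 15.000°), engaged; cmd=(-31.500, 4.000, 9.500°) → follower=(-23.500, 18.000, 31.500°)
step 1: Δleader=(20.000, 23.000, 40.000°), disengaged; cmd=(0,0,0) → follower holds at (-23.500, 18.000, 31.500°)
step 2: Δleader=(-18.000, -8.000, 25.000°), engaged; cmd=(-27.000, -10.000, 14.500°) → follower=(-50.500, 8.000, 46.000°)
step 3: Δleader=(9.000, 13.000, 24.000°), engaged; cmd=(13.500, 11.000, 14.000°) → follower=(-37.000, 19.000, 60.000°)
step 4: Δleader=(17.000, -21.000, -6.000°), disengaged; cmd=(0,0,0) → follower holds at (-37.000, 19.000, 60.000°)
step 5: Δleader=(24.000, 24.000, 26.000°), engaged; cmd=(36.000, 22.000, 15.000°) → follower=(-1.000, 41.000, 75.000°)
step 6: Δleader=(13.000, -19.000, -43.000°), disengaged; cmd=(0,0,0) → follower holds at (-1.000, 41.000, 75.000°)
step 7: Δleader=(24.000, -11.000, 8.000°), engaged; cmd=(36.000, -13.000, 6.000°) → follower=(35.000, 28.000, 81.000°)
step 8: Δleader=(7.000, -7.000, 4.000°), engaged; cmd=(10.500, -9.000, 4.000°) → follower=(45.500, 19.000, 85.000°)


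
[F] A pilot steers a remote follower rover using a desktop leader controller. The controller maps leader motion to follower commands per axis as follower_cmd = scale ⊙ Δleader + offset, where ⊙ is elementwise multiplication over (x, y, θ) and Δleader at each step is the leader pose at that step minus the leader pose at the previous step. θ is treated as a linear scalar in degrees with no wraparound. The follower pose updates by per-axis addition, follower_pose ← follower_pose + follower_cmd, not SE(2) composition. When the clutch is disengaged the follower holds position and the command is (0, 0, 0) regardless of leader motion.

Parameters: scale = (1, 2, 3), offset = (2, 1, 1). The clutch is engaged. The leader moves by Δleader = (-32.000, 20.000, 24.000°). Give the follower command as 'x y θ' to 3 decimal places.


axis x: 1·-32.000 + 2 = -30.000
axis y: 2·20.000 + 1 = 41.000
axis θ: 3·24.000 + 1 = 73.000

-30.000 41.000 73.000


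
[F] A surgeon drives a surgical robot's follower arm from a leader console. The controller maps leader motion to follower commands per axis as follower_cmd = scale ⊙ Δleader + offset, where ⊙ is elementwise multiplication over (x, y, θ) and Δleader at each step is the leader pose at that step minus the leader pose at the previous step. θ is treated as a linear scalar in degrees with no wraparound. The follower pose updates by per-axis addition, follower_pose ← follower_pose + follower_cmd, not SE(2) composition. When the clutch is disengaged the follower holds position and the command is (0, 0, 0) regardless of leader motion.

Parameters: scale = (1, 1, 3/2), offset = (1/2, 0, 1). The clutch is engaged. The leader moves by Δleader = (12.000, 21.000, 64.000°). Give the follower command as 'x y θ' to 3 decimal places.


12.500 21.000 97.000

axis x: 1·12.000 + 1/2 = 12.500
axis y: 1·21.000 + 0 = 21.000
axis θ: 3/2·64.000 + 1 = 97.000


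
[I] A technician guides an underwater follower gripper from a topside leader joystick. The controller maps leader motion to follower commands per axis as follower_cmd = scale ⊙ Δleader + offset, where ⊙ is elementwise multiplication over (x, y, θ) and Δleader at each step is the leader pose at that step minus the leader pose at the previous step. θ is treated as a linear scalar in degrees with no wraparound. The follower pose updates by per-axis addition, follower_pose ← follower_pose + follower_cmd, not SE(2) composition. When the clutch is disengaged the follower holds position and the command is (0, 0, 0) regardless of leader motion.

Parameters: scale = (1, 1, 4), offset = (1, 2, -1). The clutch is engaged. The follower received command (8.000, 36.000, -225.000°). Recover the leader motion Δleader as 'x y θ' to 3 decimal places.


7.000 34.000 -56.000

axis x: (8.000 − 1) / (1) = 7.000
axis y: (36.000 − 2) / (1) = 34.000
axis θ: (-225.000 − -1) / (4) = -56.000


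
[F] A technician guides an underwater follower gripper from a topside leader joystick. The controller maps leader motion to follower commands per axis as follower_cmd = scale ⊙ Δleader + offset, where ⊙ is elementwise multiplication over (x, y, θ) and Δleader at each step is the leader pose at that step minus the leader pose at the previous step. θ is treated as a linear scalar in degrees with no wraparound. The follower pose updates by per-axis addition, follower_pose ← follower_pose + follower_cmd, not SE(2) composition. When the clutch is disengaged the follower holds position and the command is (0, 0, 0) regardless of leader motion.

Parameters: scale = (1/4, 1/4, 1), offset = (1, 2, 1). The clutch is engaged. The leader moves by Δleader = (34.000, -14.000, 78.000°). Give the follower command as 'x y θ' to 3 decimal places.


9.500 -1.500 79.000

axis x: 1/4·34.000 + 1 = 9.500
axis y: 1/4·-14.000 + 2 = -1.500
axis θ: 1·78.000 + 1 = 79.000


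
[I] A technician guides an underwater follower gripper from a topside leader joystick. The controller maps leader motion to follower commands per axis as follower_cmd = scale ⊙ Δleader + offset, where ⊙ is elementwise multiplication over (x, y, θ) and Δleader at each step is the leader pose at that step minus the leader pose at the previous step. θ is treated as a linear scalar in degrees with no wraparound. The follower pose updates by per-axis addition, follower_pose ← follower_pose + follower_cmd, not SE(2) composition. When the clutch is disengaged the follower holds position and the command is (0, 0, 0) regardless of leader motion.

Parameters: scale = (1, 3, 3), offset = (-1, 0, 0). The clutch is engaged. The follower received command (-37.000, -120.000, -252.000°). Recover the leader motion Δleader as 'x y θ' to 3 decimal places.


-36.000 -40.000 -84.000

axis x: (-37.000 − -1) / (1) = -36.000
axis y: (-120.000 − 0) / (3) = -40.000
axis θ: (-252.000 − 0) / (3) = -84.000


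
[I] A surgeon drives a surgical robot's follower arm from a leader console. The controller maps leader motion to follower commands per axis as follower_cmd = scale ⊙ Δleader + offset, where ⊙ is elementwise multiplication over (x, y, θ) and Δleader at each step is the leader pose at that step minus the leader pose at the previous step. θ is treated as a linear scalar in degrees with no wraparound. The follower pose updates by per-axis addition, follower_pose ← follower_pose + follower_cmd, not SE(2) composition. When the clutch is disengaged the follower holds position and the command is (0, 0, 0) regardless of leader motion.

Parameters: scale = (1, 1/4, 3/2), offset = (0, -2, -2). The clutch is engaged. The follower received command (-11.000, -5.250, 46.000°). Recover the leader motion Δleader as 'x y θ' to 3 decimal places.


axis x: (-11.000 − 0) / (1) = -11.000
axis y: (-5.250 − -2) / (1/4) = -13.000
axis θ: (46.000 − -2) / (3/2) = 32.000

-11.000 -13.000 32.000


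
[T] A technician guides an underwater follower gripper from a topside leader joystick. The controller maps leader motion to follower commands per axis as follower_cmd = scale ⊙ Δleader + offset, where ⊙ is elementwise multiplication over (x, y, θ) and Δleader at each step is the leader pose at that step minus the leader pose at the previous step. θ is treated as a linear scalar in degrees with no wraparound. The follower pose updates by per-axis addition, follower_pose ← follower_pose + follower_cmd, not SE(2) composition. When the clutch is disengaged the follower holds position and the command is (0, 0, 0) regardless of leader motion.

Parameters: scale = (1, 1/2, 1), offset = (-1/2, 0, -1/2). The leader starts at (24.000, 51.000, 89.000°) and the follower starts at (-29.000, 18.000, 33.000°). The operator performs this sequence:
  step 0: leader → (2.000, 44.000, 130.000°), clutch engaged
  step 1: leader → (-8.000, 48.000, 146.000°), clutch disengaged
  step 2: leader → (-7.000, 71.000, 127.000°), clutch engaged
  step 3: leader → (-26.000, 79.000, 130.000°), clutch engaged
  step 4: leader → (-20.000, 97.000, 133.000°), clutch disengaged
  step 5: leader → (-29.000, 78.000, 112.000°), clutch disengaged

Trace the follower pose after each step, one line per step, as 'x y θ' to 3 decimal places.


-51.500 14.500 73.500
-51.500 14.500 73.500
-51.000 26.000 54.000
-70.500 30.000 56.500
-70.500 30.000 56.500
-70.500 30.000 56.500

step 0: Δleader=(-22.000, -7.000, 41.000°), engaged; cmd=(-22.500, -3.500, 40.500°) → follower=(-51.500, 14.500, 73.500°)
step 1: Δleader=(-10.000, 4.000, 16.000°), disengaged; cmd=(0,0,0) → follower holds at (-51.500, 14.500, 73.500°)
step 2: Δleader=(1.000, 23.000, -19.000°), engaged; cmd=(0.500, 11.500, -19.500°) → follower=(-51.000, 26.000, 54.000°)
step 3: Δleader=(-19.000, 8.000, 3.000°), engaged; cmd=(-19.500, 4.000, 2.500°) → follower=(-70.500, 30.000, 56.500°)
step 4: Δleader=(6.000, 18.000, 3.000°), disengaged; cmd=(0,0,0) → follower holds at (-70.500, 30.000, 56.500°)
step 5: Δleader=(-9.000, -19.000, -21.000°), disengaged; cmd=(0,0,0) → follower holds at (-70.500, 30.000, 56.500°)


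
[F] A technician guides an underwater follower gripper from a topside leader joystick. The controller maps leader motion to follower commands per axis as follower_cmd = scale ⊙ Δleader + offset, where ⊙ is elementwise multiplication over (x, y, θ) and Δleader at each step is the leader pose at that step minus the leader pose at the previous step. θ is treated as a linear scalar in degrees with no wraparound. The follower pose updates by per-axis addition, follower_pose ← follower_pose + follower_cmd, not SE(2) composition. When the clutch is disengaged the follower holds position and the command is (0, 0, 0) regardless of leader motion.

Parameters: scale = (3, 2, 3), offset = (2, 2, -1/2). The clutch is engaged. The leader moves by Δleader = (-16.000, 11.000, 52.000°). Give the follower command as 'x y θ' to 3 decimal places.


axis x: 3·-16.000 + 2 = -46.000
axis y: 2·11.000 + 2 = 24.000
axis θ: 3·52.000 + -1/2 = 155.500

-46.000 24.000 155.500


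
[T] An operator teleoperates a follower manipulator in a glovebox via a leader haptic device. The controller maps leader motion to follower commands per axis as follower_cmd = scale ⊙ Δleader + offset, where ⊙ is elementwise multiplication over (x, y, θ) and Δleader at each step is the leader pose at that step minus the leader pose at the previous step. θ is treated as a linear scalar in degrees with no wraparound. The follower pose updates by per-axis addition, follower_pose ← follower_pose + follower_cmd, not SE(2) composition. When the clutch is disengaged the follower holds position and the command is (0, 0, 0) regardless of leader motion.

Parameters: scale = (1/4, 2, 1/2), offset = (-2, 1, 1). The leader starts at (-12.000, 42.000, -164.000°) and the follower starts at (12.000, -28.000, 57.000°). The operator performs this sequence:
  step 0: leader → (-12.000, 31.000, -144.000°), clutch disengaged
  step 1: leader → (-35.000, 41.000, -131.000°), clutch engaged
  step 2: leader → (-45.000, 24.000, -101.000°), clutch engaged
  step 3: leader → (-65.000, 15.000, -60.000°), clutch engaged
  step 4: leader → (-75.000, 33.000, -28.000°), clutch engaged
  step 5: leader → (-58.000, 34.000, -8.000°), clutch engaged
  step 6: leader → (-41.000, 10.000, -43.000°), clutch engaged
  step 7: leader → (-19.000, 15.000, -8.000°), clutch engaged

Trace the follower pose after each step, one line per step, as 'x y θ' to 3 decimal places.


12.000 -28.000 57.000
4.250 -7.000 64.500
-0.250 -40.000 80.500
-7.250 -57.000 102.000
-11.750 -20.000 119.000
-9.500 -17.000 130.000
-7.250 -64.000 113.500
-3.750 -53.000 132.000

step 0: Δleader=(0.000, -11.000, 20.000°), disengaged; cmd=(0,0,0) → follower holds at (12.000, -28.000, 57.000°)
step 1: Δleader=(-23.000, 10.000, 13.000°), engaged; cmd=(-7.750, 21.000, 7.500°) → follower=(4.250, -7.000, 64.500°)
step 2: Δleader=(-10.000, -17.000, 30.000°), engaged; cmd=(-4.500, -33.000, 16.000°) → follower=(-0.250, -40.000, 80.500°)
step 3: Δleader=(-20.000, -9.000, 41.000°), engaged; cmd=(-7.000, -17.000, 21.500°) → follower=(-7.250, -57.000, 102.000°)
step 4: Δleader=(-10.000, 18.000, 32.000°), engaged; cmd=(-4.500, 37.000, 17.000°) → follower=(-11.750, -20.000, 119.000°)
step 5: Δleader=(17.000, 1.000, 20.000°), engaged; cmd=(2.250, 3.000, 11.000°) → follower=(-9.500, -17.000, 130.000°)
step 6: Δleader=(17.000, -24.000, -35.000°), engaged; cmd=(2.250, -47.000, -16.500°) → follower=(-7.250, -64.000, 113.500°)
step 7: Δleader=(22.000, 5.000, 35.000°), engaged; cmd=(3.500, 11.000, 18.500°) → follower=(-3.750, -53.000, 132.000°)


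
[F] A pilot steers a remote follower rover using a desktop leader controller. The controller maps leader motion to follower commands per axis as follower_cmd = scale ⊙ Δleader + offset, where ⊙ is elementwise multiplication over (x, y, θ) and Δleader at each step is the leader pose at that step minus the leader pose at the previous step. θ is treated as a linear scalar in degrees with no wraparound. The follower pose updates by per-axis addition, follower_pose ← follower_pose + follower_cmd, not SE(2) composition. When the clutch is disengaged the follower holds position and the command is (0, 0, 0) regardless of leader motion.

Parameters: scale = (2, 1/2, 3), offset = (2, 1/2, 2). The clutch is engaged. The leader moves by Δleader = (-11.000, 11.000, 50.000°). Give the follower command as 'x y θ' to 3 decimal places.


-20.000 6.000 152.000

axis x: 2·-11.000 + 2 = -20.000
axis y: 1/2·11.000 + 1/2 = 6.000
axis θ: 3·50.000 + 2 = 152.000


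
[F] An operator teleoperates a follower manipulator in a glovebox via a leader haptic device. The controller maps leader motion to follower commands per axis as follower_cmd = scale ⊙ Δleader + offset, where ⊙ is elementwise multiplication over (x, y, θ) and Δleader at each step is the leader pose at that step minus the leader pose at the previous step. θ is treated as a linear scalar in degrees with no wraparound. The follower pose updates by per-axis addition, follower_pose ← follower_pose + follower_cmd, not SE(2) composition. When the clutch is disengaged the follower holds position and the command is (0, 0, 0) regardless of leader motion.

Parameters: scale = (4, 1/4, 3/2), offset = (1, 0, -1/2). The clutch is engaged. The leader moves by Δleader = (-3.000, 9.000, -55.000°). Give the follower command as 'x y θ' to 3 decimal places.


-11.000 2.250 -83.000

axis x: 4·-3.000 + 1 = -11.000
axis y: 1/4·9.000 + 0 = 2.250
axis θ: 3/2·-55.000 + -1/2 = -83.000


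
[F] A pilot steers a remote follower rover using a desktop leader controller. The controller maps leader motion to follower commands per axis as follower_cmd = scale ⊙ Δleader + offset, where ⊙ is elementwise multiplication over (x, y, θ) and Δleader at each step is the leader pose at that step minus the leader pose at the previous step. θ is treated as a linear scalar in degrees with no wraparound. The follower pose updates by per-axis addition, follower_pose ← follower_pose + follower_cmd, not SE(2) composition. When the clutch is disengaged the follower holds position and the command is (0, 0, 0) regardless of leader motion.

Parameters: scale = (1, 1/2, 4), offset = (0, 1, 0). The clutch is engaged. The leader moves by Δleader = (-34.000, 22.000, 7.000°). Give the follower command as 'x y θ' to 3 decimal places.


axis x: 1·-34.000 + 0 = -34.000
axis y: 1/2·22.000 + 1 = 12.000
axis θ: 4·7.000 + 0 = 28.000

-34.000 12.000 28.000


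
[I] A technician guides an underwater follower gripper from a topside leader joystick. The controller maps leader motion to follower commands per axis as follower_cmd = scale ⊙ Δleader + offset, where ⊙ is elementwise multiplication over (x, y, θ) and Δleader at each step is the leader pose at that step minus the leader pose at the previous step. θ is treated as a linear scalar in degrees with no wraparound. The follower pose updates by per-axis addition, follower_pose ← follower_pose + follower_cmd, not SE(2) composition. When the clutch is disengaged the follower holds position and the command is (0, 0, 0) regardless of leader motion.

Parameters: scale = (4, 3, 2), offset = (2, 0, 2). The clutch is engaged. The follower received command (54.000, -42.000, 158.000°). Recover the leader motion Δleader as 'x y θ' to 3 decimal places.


13.000 -14.000 78.000

axis x: (54.000 − 2) / (4) = 13.000
axis y: (-42.000 − 0) / (3) = -14.000
axis θ: (158.000 − 2) / (2) = 78.000


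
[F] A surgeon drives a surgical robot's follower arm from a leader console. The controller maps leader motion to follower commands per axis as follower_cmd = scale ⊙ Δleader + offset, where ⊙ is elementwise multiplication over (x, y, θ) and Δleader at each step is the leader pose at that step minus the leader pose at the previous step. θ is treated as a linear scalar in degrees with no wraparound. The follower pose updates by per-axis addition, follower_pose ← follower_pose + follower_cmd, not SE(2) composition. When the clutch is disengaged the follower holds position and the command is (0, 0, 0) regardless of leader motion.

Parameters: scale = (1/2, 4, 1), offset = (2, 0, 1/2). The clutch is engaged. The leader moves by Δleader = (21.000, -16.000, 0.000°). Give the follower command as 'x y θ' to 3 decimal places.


axis x: 1/2·21.000 + 2 = 12.500
axis y: 4·-16.000 + 0 = -64.000
axis θ: 1·0.000 + 1/2 = 0.500

12.500 -64.000 0.500


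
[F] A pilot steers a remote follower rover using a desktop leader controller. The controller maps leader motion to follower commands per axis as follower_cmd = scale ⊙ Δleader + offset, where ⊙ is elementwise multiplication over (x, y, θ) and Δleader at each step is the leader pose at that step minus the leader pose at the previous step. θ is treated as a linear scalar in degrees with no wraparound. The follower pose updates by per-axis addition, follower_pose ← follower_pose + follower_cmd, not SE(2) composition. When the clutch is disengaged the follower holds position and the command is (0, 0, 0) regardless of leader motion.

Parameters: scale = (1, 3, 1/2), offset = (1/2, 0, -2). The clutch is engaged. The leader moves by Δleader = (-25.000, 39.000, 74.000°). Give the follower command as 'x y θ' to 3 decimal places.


-24.500 117.000 35.000

axis x: 1·-25.000 + 1/2 = -24.500
axis y: 3·39.000 + 0 = 117.000
axis θ: 1/2·74.000 + -2 = 35.000


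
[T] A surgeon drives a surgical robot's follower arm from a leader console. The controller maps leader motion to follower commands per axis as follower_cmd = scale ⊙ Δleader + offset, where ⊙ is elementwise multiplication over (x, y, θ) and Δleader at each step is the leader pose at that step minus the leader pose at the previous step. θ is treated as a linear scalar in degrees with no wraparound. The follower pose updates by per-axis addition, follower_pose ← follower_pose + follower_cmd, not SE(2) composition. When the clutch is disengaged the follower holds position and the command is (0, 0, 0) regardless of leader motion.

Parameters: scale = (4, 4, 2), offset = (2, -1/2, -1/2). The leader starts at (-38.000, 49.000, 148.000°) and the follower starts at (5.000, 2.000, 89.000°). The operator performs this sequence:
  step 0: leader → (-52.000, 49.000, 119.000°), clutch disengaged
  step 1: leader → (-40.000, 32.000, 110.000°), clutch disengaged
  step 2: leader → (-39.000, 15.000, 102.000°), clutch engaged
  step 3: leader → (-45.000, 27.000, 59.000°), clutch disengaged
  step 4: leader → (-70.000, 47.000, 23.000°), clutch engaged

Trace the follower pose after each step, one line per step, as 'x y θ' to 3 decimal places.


step 0: Δleader=(-14.000, 0.000, -29.000°), disengaged; cmd=(0,0,0) → follower holds at (5.000, 2.000, 89.000°)
step 1: Δleader=(12.000, -17.000, -9.000°), disengaged; cmd=(0,0,0) → follower holds at (5.000, 2.000, 89.000°)
step 2: Δleader=(1.000, -17.000, -8.000°), engaged; cmd=(6.000, -68.500, -16.500°) → follower=(11.000, -66.500, 72.500°)
step 3: Δleader=(-6.000, 12.000, -43.000°), disengaged; cmd=(0,0,0) → follower holds at (11.000, -66.500, 72.500°)
step 4: Δleader=(-25.000, 20.000, -36.000°), engaged; cmd=(-98.000, 79.500, -72.500°) → follower=(-87.000, 13.000, 0.000°)

5.000 2.000 89.000
5.000 2.000 89.000
11.000 -66.500 72.500
11.000 -66.500 72.500
-87.000 13.000 0.000


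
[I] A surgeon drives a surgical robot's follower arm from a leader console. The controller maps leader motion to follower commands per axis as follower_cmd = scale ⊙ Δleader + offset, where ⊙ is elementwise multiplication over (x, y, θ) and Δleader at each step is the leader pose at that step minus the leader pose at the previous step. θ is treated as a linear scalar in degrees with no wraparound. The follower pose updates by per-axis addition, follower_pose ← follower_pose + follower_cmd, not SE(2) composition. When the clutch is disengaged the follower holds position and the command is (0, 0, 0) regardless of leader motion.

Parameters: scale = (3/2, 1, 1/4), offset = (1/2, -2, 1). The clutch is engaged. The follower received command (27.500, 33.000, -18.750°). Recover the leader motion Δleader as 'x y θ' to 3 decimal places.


axis x: (27.500 − 1/2) / (3/2) = 18.000
axis y: (33.000 − -2) / (1) = 35.000
axis θ: (-18.750 − 1) / (1/4) = -79.000

18.000 35.000 -79.000


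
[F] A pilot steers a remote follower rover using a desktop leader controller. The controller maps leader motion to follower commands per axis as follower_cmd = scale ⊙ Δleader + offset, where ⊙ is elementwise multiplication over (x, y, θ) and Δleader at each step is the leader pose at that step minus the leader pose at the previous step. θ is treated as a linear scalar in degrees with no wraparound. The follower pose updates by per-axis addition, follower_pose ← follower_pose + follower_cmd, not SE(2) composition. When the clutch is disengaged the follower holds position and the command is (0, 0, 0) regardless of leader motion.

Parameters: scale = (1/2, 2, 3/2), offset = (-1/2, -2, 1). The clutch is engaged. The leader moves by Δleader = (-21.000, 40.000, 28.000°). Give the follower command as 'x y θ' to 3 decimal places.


-11.000 78.000 43.000

axis x: 1/2·-21.000 + -1/2 = -11.000
axis y: 2·40.000 + -2 = 78.000
axis θ: 3/2·28.000 + 1 = 43.000


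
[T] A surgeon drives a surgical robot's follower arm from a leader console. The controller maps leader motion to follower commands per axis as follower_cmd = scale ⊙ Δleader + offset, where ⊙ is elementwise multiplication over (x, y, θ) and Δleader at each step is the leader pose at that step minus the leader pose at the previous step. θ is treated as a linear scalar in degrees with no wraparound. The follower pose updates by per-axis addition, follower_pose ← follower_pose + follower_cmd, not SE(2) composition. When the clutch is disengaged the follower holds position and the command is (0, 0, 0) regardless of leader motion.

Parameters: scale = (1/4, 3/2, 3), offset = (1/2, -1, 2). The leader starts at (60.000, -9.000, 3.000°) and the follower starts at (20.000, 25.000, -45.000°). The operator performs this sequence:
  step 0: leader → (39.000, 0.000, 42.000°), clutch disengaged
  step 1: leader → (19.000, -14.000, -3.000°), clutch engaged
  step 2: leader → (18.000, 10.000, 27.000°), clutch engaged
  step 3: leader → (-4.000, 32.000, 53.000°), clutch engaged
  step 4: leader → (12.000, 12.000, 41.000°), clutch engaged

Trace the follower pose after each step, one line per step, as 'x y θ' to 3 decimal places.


20.000 25.000 -45.000
15.500 3.000 -178.000
15.750 38.000 -86.000
10.750 70.000 -6.000
15.250 39.000 -40.000

step 0: Δleader=(-21.000, 9.000, 39.000°), disengaged; cmd=(0,0,0) → follower holds at (20.000, 25.000, -45.000°)
step 1: Δleader=(-20.000, -14.000, -45.000°), engaged; cmd=(-4.500, -22.000, -133.000°) → follower=(15.500, 3.000, -178.000°)
step 2: Δleader=(-1.000, 24.000, 30.000°), engaged; cmd=(0.250, 35.000, 92.000°) → follower=(15.750, 38.000, -86.000°)
step 3: Δleader=(-22.000, 22.000, 26.000°), engaged; cmd=(-5.000, 32.000, 80.000°) → follower=(10.750, 70.000, -6.000°)
step 4: Δleader=(16.000, -20.000, -12.000°), engaged; cmd=(4.500, -31.000, -34.000°) → follower=(15.250, 39.000, -40.000°)


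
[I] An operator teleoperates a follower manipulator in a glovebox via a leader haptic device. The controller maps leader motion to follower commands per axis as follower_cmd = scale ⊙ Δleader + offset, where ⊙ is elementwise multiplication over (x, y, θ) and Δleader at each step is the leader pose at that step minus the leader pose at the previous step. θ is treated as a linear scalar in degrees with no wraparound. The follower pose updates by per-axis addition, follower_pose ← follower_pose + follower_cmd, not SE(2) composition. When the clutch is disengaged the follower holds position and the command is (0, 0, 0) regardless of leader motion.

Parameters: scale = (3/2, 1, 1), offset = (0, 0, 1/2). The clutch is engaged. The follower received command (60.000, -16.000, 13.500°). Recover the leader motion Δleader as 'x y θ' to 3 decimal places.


axis x: (60.000 − 0) / (3/2) = 40.000
axis y: (-16.000 − 0) / (1) = -16.000
axis θ: (13.500 − 1/2) / (1) = 13.000

40.000 -16.000 13.000


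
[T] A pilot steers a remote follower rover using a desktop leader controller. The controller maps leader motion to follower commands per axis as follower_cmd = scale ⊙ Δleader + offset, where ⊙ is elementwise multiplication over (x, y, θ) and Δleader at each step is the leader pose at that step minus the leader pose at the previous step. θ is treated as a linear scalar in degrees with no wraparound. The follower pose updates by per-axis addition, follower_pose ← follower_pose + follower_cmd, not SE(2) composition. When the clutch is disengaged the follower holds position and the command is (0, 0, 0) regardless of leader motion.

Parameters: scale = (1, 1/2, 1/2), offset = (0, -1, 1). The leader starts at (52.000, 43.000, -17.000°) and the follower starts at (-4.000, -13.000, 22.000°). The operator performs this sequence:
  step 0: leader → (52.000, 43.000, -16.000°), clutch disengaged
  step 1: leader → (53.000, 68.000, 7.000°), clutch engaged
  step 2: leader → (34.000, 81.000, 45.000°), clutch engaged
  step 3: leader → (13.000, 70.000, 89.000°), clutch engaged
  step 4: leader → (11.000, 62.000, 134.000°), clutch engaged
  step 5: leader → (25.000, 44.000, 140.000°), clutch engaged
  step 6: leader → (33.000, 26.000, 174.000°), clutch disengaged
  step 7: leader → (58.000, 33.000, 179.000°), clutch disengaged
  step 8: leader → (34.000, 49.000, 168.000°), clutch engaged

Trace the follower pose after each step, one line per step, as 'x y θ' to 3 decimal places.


-4.000 -13.000 22.000
-3.000 -1.500 34.500
-22.000 4.000 54.500
-43.000 -2.500 77.500
-45.000 -7.500 101.000
-31.000 -17.500 105.000
-31.000 -17.500 105.000
-31.000 -17.500 105.000
-55.000 -10.500 100.500

step 0: Δleader=(0.000, 0.000, 1.000°), disengaged; cmd=(0,0,0) → follower holds at (-4.000, -13.000, 22.000°)
step 1: Δleader=(1.000, 25.000, 23.000°), engaged; cmd=(1.000, 11.500, 12.500°) → follower=(-3.000, -1.500, 34.500°)
step 2: Δleader=(-19.000, 13.000, 38.000°), engaged; cmd=(-19.000, 5.500, 20.000°) → follower=(-22.000, 4.000, 54.500°)
step 3: Δleader=(-21.000, -11.000, 44.000°), engaged; cmd=(-21.000, -6.500, 23.000°) → follower=(-43.000, -2.500, 77.500°)
step 4: Δleader=(-2.000, -8.000, 45.000°), engaged; cmd=(-2.000, -5.000, 23.500°) → follower=(-45.000, -7.500, 101.000°)
step 5: Δleader=(14.000, -18.000, 6.000°), engaged; cmd=(14.000, -10.000, 4.000°) → follower=(-31.000, -17.500, 105.000°)
step 6: Δleader=(8.000, -18.000, 34.000°), disengaged; cmd=(0,0,0) → follower holds at (-31.000, -17.500, 105.000°)
step 7: Δleader=(25.000, 7.000, 5.000°), disengaged; cmd=(0,0,0) → follower holds at (-31.000, -17.500, 105.000°)
step 8: Δleader=(-24.000, 16.000, -11.000°), engaged; cmd=(-24.000, 7.000, -4.500°) → follower=(-55.000, -10.500, 100.500°)
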